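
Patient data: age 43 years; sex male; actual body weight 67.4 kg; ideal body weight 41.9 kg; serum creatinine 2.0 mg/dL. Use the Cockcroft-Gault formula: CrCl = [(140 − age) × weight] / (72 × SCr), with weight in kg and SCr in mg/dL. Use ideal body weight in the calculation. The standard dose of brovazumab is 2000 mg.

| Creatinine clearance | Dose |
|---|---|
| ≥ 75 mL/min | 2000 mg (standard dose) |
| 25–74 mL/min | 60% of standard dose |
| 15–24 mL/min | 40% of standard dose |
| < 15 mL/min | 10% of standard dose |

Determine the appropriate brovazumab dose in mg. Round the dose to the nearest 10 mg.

1200 mg

CrCl = (140 − 43) × 41.9 / (72 × 2) = 4064.3 / 144.00 ≈ 28.2 mL/min
CrCl ≈ 28 mL/min → bracket 25–74 mL/min.
60% of 2000 mg = 1200 mg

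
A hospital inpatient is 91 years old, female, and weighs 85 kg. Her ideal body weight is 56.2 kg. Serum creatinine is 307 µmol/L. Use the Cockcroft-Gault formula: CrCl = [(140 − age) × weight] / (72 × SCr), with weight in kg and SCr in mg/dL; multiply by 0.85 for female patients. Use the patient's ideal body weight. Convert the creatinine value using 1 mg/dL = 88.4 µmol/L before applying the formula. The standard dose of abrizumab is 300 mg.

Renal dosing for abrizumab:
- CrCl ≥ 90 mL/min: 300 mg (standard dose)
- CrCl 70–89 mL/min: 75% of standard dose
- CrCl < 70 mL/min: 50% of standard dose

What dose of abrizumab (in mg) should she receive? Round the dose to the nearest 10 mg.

150 mg

SCr = 307 / 88.4 = 3.473 mg/dL
CrCl = (140 − 91) × 56.2 / (72 × 3.473) × 0.85 = 2753.8 / 250.06 × 0.85 ≈ 9.4 mL/min
CrCl ≈ 9 mL/min → bracket < 70 mL/min.
50% of 300 mg = 150 mg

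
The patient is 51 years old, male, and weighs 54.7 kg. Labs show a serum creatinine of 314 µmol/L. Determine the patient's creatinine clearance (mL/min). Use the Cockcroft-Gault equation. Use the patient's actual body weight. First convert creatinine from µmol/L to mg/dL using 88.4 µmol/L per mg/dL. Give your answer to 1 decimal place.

SCr = 314 / 88.4 = 3.552 mg/dL
CrCl = (140 − 51) × 54.7 / (72 × 3.552) = 4868.3 / 255.74 ≈ 19.0 mL/min

19.0 mL/min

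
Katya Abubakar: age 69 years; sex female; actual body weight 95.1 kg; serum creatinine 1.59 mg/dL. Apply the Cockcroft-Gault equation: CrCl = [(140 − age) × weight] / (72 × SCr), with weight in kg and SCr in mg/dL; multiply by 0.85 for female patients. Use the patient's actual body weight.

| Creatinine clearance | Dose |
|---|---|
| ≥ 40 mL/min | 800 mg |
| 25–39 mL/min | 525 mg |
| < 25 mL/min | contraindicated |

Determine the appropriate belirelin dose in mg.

CrCl = (140 − 69) × 95.1 / (72 × 1.59) × 0.85 = 6752.1 / 114.48 × 0.85 ≈ 50.1 mL/min
CrCl ≈ 50 mL/min → bracket ≥ 40 mL/min.
Dose for this bracket: 800 mg.

800 mg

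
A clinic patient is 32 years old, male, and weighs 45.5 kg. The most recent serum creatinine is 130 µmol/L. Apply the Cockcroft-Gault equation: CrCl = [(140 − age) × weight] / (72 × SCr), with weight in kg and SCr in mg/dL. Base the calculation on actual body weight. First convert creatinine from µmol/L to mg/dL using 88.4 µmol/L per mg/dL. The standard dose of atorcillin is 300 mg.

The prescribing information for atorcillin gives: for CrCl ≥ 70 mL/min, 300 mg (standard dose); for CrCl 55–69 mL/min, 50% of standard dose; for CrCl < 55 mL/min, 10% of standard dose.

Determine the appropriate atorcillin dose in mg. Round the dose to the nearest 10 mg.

SCr = 130 / 88.4 = 1.471 mg/dL
CrCl = (140 − 32) × 45.5 / (72 × 1.471) = 4914.0 / 105.91 ≈ 46.4 mL/min
CrCl ≈ 46 mL/min → bracket < 55 mL/min.
10% of 300 mg = 30 mg

30 mg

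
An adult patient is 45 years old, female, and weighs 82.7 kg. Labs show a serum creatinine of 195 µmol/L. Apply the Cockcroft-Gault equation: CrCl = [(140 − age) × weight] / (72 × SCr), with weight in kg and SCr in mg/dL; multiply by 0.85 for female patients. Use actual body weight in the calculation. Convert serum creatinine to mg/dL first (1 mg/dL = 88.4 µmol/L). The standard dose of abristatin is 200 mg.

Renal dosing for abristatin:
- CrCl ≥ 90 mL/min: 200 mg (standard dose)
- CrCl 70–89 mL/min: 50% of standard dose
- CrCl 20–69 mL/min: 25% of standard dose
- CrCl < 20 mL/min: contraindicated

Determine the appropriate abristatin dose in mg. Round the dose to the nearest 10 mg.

50 mg

SCr = 195 / 88.4 = 2.206 mg/dL
CrCl = (140 − 45) × 82.7 / (72 × 2.206) × 0.85 = 7856.5 / 158.83 × 0.85 ≈ 42.0 mL/min
CrCl ≈ 42 mL/min → bracket 20–69 mL/min.
25% of 200 mg = 50 mg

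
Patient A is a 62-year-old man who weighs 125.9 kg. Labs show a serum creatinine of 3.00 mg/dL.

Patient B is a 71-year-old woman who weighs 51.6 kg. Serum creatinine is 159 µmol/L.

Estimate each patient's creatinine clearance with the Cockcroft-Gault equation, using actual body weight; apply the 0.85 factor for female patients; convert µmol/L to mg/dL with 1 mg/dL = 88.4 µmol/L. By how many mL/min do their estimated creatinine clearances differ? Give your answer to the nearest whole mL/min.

Patient A: CrCl = (140 − 62) × 125.9 / (72 × 3) = 9820.2 / 216.00 ≈ 45.5 mL/min
Patient B: SCr = 159 / 88.4 = 1.799 mg/dL
Patient B: CrCl = (140 − 71) × 51.6 / (72 × 1.799) × 0.85 = 3560.4 / 129.53 × 0.85 ≈ 23.4 mL/min
|45.5 − 23.4| = 22.1 mL/min

22 mL/min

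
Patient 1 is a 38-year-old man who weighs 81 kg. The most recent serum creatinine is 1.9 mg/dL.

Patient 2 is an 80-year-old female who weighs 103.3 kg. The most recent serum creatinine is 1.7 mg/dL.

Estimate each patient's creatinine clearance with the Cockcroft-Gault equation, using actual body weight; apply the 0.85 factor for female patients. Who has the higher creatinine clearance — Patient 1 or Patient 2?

Patient 1: CrCl = (140 − 38) × 81 / (72 × 1.9) = 8262.0 / 136.80 ≈ 60.4 mL/min
Patient 2: CrCl = (140 − 80) × 103.3 / (72 × 1.7) × 0.85 = 6198.0 / 122.40 × 0.85 ≈ 43.0 mL/min
60.4 vs 43.0 mL/min → Patient 1 is higher.

Patient 1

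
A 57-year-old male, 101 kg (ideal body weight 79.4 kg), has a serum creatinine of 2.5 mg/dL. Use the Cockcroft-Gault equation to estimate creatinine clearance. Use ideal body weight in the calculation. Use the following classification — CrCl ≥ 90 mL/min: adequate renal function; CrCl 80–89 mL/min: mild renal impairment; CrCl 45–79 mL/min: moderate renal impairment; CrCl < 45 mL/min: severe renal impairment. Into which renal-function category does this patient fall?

severe renal impairment

CrCl = (140 − 57) × 79.4 / (72 × 2.5) = 6590.2 / 180.00 ≈ 36.6 mL/min
37 mL/min falls in the 'severe renal impairment' range.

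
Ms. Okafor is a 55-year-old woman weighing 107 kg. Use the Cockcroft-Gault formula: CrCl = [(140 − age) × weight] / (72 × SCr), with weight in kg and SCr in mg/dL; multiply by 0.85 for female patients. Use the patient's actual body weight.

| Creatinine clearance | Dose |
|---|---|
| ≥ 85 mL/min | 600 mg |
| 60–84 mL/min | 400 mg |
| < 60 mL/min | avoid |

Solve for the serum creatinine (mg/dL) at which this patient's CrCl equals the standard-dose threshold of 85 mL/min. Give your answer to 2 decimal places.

Standard dose requires CrCl ≥ 85 mL/min.
Set (140 − 55) × 107 × 0.85 / (72 × SCr) = 85
SCr = (140 − 55) × 107 × 0.85 / (72 × 85) = 1.263 mg/dL

1.26 mg/dL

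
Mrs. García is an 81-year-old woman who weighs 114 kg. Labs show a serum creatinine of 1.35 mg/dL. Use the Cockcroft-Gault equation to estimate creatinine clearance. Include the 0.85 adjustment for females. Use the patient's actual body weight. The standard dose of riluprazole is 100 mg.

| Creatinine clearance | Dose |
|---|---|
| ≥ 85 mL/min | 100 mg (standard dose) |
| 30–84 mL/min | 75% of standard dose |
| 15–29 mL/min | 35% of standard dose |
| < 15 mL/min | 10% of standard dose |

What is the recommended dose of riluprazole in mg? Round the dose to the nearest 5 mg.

CrCl = (140 − 81) × 114 / (72 × 1.35) × 0.85 = 6726.0 / 97.20 × 0.85 ≈ 58.8 mL/min
CrCl ≈ 59 mL/min → bracket 30–84 mL/min.
75% of 100 mg = 75 mg

75 mg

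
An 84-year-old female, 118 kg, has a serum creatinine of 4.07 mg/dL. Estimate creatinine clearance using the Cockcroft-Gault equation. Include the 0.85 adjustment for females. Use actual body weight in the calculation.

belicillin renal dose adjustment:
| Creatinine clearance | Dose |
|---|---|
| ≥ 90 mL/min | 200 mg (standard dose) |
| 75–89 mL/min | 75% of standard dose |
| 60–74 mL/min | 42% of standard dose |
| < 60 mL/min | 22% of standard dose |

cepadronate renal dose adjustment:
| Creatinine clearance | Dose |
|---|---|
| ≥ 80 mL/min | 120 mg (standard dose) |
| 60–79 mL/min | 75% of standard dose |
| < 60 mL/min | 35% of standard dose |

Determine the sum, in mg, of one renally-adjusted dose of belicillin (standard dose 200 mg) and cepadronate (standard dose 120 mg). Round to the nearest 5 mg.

CrCl = (140 − 84) × 118 / (72 × 4.07) × 0.85 = 6608.0 / 293.04 × 0.85 ≈ 19.2 mL/min
CrCl ≈ 19 mL/min.
belicillin: < 60 mL/min → 22% of 200 mg = 44 mg.
cepadronate: < 60 mL/min → 35% of 120 mg = 42 mg.
Total = 44 + 42 = 86 mg.

85 mg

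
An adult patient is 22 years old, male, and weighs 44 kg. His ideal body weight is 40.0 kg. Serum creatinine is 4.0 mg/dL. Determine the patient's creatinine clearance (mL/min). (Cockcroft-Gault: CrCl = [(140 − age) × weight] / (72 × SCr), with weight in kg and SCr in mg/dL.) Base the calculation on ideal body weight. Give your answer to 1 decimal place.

CrCl = (140 − 22) × 40 / (72 × 4) = 4720.0 / 288.00 ≈ 16.4 mL/min

16.4 mL/min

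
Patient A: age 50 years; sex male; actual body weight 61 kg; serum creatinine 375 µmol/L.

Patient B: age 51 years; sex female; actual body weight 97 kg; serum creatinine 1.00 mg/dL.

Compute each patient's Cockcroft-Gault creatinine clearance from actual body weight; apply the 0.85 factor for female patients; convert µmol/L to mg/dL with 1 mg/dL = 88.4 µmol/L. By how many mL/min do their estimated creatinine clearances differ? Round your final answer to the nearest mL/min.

84 mL/min

Patient A: SCr = 375 / 88.4 = 4.242 mg/dL
Patient A: CrCl = (140 − 50) × 61 / (72 × 4.242) = 5490.0 / 305.42 ≈ 18.0 mL/min
Patient B: CrCl = (140 − 51) × 97 / (72 × 1) × 0.85 = 8633.0 / 72.00 × 0.85 ≈ 101.9 mL/min
|18.0 − 101.9| = 83.9 mL/min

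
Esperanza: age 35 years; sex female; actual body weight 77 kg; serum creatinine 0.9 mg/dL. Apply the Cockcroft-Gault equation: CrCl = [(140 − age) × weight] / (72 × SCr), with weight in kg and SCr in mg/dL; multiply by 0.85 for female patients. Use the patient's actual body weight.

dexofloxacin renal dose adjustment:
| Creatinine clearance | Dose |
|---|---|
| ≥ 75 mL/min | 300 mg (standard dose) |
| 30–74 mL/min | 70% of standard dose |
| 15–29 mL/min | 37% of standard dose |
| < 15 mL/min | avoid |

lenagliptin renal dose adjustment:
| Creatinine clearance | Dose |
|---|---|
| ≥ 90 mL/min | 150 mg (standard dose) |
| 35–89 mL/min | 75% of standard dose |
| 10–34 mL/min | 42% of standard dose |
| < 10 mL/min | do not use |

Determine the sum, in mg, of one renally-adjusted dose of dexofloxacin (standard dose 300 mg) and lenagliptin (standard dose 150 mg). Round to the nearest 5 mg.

CrCl = (140 − 35) × 77 / (72 × 0.9) × 0.85 = 8085.0 / 64.80 × 0.85 ≈ 106.1 mL/min
CrCl ≈ 106 mL/min.
dexofloxacin: ≥ 75 mL/min → 100% of 300 mg = 300 mg.
lenagliptin: ≥ 90 mL/min → 100% of 150 mg = 150 mg.
Total = 300 + 150 = 450 mg.

450 mg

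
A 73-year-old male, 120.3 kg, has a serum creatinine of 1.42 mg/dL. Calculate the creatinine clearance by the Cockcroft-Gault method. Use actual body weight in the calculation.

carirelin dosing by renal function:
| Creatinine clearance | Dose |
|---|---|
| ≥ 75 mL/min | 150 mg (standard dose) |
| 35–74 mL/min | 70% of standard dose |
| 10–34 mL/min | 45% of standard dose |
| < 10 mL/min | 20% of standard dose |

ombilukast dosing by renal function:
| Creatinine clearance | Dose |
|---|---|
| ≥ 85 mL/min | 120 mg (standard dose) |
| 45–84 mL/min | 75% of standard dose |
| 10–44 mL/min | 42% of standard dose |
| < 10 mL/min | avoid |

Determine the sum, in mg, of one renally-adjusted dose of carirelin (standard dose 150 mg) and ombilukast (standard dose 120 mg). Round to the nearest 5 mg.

240 mg

CrCl = (140 − 73) × 120.3 / (72 × 1.42) = 8060.1 / 102.24 ≈ 78.8 mL/min
CrCl ≈ 79 mL/min.
carirelin: ≥ 75 mL/min → 100% of 150 mg = 150 mg.
ombilukast: 45–84 mL/min → 75% of 120 mg = 90 mg.
Total = 150 + 90 = 240 mg.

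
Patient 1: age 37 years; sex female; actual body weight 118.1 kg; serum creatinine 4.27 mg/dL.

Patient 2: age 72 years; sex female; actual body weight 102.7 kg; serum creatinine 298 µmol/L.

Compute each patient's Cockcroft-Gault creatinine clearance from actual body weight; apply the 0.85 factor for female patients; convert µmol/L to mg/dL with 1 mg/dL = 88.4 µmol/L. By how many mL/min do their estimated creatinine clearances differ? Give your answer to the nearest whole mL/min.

9 mL/min

Patient 1: CrCl = (140 − 37) × 118.1 / (72 × 4.27) × 0.85 = 12164.3 / 307.44 × 0.85 ≈ 33.6 mL/min
Patient 2: SCr = 298 / 88.4 = 3.371 mg/dL
Patient 2: CrCl = (140 − 72) × 102.7 / (72 × 3.371) × 0.85 = 6983.6 / 242.71 × 0.85 ≈ 24.5 mL/min
|33.6 − 24.5| = 9.1 mL/min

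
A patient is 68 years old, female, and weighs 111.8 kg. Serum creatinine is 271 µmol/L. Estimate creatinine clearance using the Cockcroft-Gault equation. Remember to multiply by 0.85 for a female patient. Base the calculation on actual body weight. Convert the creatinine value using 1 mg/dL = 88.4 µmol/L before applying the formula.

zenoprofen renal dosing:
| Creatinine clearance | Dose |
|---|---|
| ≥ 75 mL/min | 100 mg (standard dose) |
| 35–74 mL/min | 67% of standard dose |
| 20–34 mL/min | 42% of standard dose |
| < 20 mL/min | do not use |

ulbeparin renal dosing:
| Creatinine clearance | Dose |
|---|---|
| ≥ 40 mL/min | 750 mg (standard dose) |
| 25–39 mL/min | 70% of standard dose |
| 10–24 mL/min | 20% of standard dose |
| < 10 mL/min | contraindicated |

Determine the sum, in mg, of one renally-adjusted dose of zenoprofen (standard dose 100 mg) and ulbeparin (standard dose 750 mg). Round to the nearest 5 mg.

SCr = 271 / 88.4 = 3.066 mg/dL
CrCl = (140 − 68) × 111.8 / (72 × 3.066) × 0.85 = 8049.6 / 220.75 × 0.85 ≈ 31.0 mL/min
CrCl ≈ 31 mL/min.
zenoprofen: 20–34 mL/min → 42% of 100 mg = 42 mg.
ulbeparin: 25–39 mL/min → 70% of 750 mg = 525 mg.
Total = 42 + 525 = 567 mg.

565 mg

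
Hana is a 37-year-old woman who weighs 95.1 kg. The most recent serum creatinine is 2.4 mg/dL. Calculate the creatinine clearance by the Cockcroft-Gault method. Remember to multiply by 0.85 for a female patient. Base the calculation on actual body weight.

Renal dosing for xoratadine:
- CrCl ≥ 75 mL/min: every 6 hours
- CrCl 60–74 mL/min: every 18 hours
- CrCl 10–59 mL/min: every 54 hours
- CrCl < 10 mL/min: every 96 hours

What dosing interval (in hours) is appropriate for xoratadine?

every 54 hours

CrCl = (140 − 37) × 95.1 / (72 × 2.4) × 0.85 = 9795.3 / 172.80 × 0.85 ≈ 48.2 mL/min
CrCl ≈ 48 mL/min → bracket 10–59 mL/min → every 54 hours.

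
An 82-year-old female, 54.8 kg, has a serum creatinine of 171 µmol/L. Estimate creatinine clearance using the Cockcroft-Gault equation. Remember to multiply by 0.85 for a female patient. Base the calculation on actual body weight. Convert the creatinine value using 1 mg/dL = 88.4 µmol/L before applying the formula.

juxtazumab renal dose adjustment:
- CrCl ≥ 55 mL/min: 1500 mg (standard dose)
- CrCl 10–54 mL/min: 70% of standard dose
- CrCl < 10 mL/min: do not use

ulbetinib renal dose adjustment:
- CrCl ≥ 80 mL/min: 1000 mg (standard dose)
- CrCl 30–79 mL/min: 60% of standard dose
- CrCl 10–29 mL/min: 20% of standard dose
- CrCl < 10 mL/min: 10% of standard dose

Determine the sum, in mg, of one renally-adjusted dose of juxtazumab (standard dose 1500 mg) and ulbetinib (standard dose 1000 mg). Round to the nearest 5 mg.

1250 mg

SCr = 171 / 88.4 = 1.934 mg/dL
CrCl = (140 − 82) × 54.8 / (72 × 1.934) × 0.85 = 3178.4 / 139.25 × 0.85 ≈ 19.4 mL/min
CrCl ≈ 19 mL/min.
juxtazumab: 10–54 mL/min → 70% of 1500 mg = 1050 mg.
ulbetinib: 10–29 mL/min → 20% of 1000 mg = 200 mg.
Total = 1050 + 200 = 1250 mg.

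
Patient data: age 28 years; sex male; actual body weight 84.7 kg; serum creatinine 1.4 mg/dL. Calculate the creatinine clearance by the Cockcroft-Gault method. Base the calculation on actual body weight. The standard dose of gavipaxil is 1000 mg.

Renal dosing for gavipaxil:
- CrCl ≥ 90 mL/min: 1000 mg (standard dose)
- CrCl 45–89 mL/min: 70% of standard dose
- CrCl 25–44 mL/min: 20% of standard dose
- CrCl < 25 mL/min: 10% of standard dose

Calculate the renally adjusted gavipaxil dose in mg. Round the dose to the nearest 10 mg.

CrCl = (140 − 28) × 84.7 / (72 × 1.4) = 9486.4 / 100.80 ≈ 94.1 mL/min
CrCl ≈ 94 mL/min → bracket ≥ 90 mL/min.
100% of 1000 mg = 1000 mg

1000 mg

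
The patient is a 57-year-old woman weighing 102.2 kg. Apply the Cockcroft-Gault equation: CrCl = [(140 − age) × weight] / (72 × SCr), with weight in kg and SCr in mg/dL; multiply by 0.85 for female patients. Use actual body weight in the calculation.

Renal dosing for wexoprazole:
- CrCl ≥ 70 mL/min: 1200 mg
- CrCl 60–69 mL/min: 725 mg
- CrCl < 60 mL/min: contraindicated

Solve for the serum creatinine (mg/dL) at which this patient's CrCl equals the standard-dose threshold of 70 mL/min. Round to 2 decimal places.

Standard dose requires CrCl ≥ 70 mL/min.
Set (140 − 57) × 102.2 × 0.85 / (72 × SCr) = 70
SCr = (140 − 57) × 102.2 × 0.85 / (72 × 70) = 1.431 mg/dL

1.43 mg/dL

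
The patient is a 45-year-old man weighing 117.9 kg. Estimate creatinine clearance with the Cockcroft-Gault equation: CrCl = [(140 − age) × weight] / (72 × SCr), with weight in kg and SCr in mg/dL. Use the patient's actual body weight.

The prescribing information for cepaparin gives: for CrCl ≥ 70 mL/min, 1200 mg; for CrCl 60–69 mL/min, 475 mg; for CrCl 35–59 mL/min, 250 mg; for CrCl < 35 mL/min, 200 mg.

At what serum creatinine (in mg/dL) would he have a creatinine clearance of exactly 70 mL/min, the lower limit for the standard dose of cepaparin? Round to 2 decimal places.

Standard dose requires CrCl ≥ 70 mL/min.
Set (140 − 45) × 117.9 / (72 × SCr) = 70
SCr = (140 − 45) × 117.9 / (72 × 70) = 2.222 mg/dL

2.22 mg/dL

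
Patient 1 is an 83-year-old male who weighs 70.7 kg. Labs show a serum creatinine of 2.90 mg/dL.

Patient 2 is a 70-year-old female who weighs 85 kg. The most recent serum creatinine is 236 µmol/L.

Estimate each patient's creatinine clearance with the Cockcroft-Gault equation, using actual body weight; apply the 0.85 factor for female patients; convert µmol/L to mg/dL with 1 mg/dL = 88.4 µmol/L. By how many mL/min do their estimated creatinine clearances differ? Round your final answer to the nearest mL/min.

Patient 1: CrCl = (140 − 83) × 70.7 / (72 × 2.9) = 4029.9 / 208.80 ≈ 19.3 mL/min
Patient 2: SCr = 236 / 88.4 = 2.67 mg/dL
Patient 2: CrCl = (140 − 70) × 85 / (72 × 2.67) × 0.85 = 5950.0 / 192.24 × 0.85 ≈ 26.3 mL/min
|19.3 − 26.3| = 7.0 mL/min

7 mL/min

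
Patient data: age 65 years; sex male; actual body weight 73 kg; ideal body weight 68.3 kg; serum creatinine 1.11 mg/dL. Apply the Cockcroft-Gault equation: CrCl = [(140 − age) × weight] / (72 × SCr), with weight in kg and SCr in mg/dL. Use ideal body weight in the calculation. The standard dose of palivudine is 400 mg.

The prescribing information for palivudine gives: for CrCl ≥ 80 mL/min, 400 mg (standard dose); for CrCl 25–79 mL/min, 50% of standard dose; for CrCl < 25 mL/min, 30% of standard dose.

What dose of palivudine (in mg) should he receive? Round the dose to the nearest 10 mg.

200 mg

CrCl = (140 − 65) × 68.3 / (72 × 1.11) = 5122.5 / 79.92 ≈ 64.1 mL/min
CrCl ≈ 64 mL/min → bracket 25–79 mL/min.
50% of 400 mg = 200 mg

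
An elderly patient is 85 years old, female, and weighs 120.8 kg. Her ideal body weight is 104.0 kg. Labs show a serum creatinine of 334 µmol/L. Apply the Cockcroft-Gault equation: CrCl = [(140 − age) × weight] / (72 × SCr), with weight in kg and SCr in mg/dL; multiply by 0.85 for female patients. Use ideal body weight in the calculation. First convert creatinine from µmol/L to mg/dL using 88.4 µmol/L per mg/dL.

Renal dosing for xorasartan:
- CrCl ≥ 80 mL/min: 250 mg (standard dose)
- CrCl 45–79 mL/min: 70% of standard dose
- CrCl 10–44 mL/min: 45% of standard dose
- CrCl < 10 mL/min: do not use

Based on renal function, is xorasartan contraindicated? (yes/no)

no

SCr = 334 / 88.4 = 3.778 mg/dL
CrCl = (140 − 85) × 104 / (72 × 3.778) × 0.85 = 5720.0 / 272.02 × 0.85 ≈ 17.9 mL/min
CrCl ≈ 18 mL/min, which is ≥ 10 mL/min.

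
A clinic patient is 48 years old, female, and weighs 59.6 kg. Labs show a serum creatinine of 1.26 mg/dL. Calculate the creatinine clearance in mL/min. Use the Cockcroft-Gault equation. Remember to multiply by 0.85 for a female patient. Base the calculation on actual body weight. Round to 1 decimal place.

51.4 mL/min

CrCl = (140 − 48) × 59.6 / (72 × 1.26) × 0.85 = 5483.2 / 90.72 × 0.85 ≈ 51.4 mL/min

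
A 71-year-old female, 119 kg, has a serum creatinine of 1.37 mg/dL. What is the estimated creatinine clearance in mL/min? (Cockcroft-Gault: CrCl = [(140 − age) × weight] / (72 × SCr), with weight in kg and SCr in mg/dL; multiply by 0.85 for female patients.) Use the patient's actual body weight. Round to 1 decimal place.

70.8 mL/min

CrCl = (140 − 71) × 119 / (72 × 1.37) × 0.85 = 8211.0 / 98.64 × 0.85 ≈ 70.8 mL/min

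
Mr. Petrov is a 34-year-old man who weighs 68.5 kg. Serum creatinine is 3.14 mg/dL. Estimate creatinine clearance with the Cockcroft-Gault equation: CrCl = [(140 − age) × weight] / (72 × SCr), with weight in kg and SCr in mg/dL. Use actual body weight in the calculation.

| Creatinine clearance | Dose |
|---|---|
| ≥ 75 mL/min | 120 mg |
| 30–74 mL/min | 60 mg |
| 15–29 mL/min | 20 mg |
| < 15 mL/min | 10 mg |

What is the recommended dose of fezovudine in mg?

CrCl = (140 − 34) × 68.5 / (72 × 3.14) = 7261.0 / 226.08 ≈ 32.1 mL/min
CrCl ≈ 32 mL/min → bracket 30–74 mL/min.
Dose for this bracket: 60 mg.

60 mg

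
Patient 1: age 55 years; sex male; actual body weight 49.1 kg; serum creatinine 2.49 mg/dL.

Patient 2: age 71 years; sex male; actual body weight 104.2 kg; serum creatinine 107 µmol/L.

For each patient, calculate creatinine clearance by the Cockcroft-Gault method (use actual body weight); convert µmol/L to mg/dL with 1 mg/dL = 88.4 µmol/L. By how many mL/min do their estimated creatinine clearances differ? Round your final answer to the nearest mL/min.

59 mL/min

Patient 1: CrCl = (140 − 55) × 49.1 / (72 × 2.49) = 4173.5 / 179.28 ≈ 23.3 mL/min
Patient 2: SCr = 107 / 88.4 = 1.21 mg/dL
Patient 2: CrCl = (140 − 71) × 104.2 / (72 × 1.21) = 7189.8 / 87.12 ≈ 82.5 mL/min
|23.3 − 82.5| = 59.2 mL/min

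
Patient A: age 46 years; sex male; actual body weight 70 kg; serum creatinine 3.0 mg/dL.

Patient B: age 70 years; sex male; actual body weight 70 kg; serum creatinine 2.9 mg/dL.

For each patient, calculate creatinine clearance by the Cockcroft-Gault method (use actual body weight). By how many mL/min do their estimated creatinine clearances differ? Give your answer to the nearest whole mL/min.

7 mL/min

Patient A: CrCl = (140 − 46) × 70 / (72 × 3) = 6580.0 / 216.00 ≈ 30.5 mL/min
Patient B: CrCl = (140 − 70) × 70 / (72 × 2.9) = 4900.0 / 208.80 ≈ 23.5 mL/min
|30.5 − 23.5| = 7.0 mL/min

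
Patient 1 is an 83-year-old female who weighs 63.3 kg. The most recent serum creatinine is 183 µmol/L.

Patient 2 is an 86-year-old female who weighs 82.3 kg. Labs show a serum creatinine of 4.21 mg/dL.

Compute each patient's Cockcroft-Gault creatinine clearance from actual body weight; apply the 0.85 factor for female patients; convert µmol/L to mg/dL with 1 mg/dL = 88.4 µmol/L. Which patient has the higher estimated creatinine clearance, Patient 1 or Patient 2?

Patient 1: SCr = 183 / 88.4 = 2.07 mg/dL
Patient 1: CrCl = (140 − 83) × 63.3 / (72 × 2.07) × 0.85 = 3608.1 / 149.04 × 0.85 ≈ 20.6 mL/min
Patient 2: CrCl = (140 − 86) × 82.3 / (72 × 4.21) × 0.85 = 4444.2 / 303.12 × 0.85 ≈ 12.5 mL/min
20.6 vs 12.5 mL/min → Patient 1 is higher.

Patient 1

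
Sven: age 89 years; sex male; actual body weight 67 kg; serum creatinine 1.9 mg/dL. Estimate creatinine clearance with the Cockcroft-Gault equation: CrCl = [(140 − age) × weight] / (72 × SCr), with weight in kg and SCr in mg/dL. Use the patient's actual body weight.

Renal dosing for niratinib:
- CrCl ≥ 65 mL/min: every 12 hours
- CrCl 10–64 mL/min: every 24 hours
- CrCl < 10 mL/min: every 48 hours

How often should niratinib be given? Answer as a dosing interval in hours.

every 24 hours

CrCl = (140 − 89) × 67 / (72 × 1.9) = 3417.0 / 136.80 ≈ 25.0 mL/min
CrCl ≈ 25 mL/min → bracket 10–64 mL/min → every 24 hours.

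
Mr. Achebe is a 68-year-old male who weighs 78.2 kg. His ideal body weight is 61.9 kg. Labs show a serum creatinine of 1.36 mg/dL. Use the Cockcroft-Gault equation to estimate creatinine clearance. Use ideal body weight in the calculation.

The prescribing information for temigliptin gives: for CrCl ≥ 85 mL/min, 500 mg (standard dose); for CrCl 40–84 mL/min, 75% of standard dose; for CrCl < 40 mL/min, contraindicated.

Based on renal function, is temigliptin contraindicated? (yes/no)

CrCl = (140 − 68) × 61.9 / (72 × 1.36) = 4456.8 / 97.92 ≈ 45.5 mL/min
CrCl ≈ 46 mL/min, which is ≥ 40 mL/min.

no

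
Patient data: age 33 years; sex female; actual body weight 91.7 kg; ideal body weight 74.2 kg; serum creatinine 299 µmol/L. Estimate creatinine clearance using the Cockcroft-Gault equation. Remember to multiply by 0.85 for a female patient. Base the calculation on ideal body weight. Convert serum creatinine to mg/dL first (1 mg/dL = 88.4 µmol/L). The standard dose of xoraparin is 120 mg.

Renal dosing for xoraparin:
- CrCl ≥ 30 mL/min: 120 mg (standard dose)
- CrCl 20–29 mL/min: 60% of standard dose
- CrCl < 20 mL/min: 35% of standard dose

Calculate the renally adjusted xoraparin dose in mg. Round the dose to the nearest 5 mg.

SCr = 299 / 88.4 = 3.382 mg/dL
CrCl = (140 − 33) × 74.2 / (72 × 3.382) × 0.85 = 7939.4 / 243.50 × 0.85 ≈ 27.7 mL/min
CrCl ≈ 28 mL/min → bracket 20–29 mL/min.
60% of 120 mg = 72 mg → 70 mg

70 mg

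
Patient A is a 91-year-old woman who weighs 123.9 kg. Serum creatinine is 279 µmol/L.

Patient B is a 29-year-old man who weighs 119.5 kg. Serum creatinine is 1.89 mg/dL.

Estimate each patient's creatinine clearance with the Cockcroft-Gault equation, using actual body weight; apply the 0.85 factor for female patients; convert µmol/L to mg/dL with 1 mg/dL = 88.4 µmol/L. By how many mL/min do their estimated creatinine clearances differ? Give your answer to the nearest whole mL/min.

Patient A: SCr = 279 / 88.4 = 3.156 mg/dL
Patient A: CrCl = (140 − 91) × 123.9 / (72 × 3.156) × 0.85 = 6071.1 / 227.23 × 0.85 ≈ 22.7 mL/min
Patient B: CrCl = (140 − 29) × 119.5 / (72 × 1.89) = 13264.5 / 136.08 ≈ 97.5 mL/min
|22.7 − 97.5| = 74.8 mL/min

75 mL/min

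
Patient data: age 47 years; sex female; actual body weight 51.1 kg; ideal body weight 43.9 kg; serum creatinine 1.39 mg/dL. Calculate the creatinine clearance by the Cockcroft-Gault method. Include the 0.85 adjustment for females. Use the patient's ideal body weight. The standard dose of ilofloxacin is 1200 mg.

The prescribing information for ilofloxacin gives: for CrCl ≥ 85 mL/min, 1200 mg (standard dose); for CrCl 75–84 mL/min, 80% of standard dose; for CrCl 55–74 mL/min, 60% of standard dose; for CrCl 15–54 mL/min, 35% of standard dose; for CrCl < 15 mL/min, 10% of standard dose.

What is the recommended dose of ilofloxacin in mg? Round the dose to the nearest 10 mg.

CrCl = (140 − 47) × 43.9 / (72 × 1.39) × 0.85 = 4082.7 / 100.08 × 0.85 ≈ 34.7 mL/min
CrCl ≈ 35 mL/min → bracket 15–54 mL/min.
35% of 1200 mg = 420 mg

420 mg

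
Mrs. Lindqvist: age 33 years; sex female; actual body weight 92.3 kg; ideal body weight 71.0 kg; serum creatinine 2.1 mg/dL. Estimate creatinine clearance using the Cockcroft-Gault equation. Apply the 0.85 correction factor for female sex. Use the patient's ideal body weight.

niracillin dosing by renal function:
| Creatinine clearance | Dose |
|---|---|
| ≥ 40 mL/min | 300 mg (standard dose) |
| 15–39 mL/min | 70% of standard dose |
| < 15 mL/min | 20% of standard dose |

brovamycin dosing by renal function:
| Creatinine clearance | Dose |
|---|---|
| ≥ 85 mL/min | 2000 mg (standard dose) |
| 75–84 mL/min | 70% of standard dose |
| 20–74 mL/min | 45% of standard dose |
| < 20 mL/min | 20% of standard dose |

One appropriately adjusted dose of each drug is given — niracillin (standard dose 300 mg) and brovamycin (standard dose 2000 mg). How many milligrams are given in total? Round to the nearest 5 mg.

CrCl = (140 − 33) × 71 / (72 × 2.1) × 0.85 = 7597.0 / 151.20 × 0.85 ≈ 42.7 mL/min
CrCl ≈ 43 mL/min.
niracillin: ≥ 40 mL/min → 100% of 300 mg = 300 mg.
brovamycin: 20–74 mL/min → 45% of 2000 mg = 900 mg.
Total = 300 + 900 = 1200 mg.

1200 mg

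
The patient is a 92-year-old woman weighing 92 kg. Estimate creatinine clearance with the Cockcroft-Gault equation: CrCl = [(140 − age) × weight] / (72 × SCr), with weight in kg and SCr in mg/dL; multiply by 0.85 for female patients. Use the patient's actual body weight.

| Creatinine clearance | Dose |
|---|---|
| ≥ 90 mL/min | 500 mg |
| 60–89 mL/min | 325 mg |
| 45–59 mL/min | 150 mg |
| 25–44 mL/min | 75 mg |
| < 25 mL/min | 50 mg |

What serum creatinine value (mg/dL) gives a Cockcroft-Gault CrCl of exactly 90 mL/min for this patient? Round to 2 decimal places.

0.58 mg/dL

Standard dose requires CrCl ≥ 90 mL/min.
Set (140 − 92) × 92 × 0.85 / (72 × SCr) = 90
SCr = (140 − 92) × 92 × 0.85 / (72 × 90) = 0.579 mg/dL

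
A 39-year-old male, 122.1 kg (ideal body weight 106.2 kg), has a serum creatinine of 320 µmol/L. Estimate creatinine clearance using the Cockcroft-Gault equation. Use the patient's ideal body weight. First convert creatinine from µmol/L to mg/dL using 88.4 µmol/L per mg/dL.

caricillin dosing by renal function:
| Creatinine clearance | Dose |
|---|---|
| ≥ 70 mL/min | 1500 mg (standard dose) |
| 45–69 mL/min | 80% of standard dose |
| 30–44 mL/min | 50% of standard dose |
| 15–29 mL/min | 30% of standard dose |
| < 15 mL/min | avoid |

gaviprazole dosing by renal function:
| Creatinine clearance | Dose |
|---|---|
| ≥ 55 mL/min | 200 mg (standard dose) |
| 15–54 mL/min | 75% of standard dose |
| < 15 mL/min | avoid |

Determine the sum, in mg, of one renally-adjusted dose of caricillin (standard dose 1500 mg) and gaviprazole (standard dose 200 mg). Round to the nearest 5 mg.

900 mg

SCr = 320 / 88.4 = 3.62 mg/dL
CrCl = (140 − 39) × 106.2 / (72 × 3.62) = 10726.2 / 260.64 ≈ 41.2 mL/min
CrCl ≈ 41 mL/min.
caricillin: 30–44 mL/min → 50% of 1500 mg = 750 mg.
gaviprazole: 15–54 mL/min → 75% of 200 mg = 150 mg.
Total = 750 + 150 = 900 mg.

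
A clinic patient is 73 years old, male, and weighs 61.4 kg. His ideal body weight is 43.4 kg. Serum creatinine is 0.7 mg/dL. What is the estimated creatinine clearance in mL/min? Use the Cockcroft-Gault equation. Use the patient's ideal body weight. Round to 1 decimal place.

57.7 mL/min

CrCl = (140 − 73) × 43.4 / (72 × 0.7) = 2907.8 / 50.40 ≈ 57.7 mL/min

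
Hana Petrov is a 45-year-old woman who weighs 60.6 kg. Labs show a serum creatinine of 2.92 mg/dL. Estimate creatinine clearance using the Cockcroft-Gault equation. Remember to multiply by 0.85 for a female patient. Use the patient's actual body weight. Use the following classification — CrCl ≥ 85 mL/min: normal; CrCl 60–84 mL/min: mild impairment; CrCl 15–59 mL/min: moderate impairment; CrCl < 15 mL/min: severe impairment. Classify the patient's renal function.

moderate impairment

CrCl = (140 − 45) × 60.6 / (72 × 2.92) × 0.85 = 5757.0 / 210.24 × 0.85 ≈ 23.3 mL/min
23 mL/min falls in the 'moderate impairment' range.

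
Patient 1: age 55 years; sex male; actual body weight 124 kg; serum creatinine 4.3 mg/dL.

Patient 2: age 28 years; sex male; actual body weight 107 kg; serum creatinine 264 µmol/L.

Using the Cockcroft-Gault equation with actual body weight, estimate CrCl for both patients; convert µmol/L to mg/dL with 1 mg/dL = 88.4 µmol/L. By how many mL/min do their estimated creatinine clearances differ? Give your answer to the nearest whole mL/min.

Patient 1: CrCl = (140 − 55) × 124 / (72 × 4.3) = 10540.0 / 309.60 ≈ 34.0 mL/min
Patient 2: SCr = 264 / 88.4 = 2.986 mg/dL
Patient 2: CrCl = (140 − 28) × 107 / (72 × 2.986) = 11984.0 / 214.99 ≈ 55.7 mL/min
|34.0 − 55.7| = 21.7 mL/min

22 mL/min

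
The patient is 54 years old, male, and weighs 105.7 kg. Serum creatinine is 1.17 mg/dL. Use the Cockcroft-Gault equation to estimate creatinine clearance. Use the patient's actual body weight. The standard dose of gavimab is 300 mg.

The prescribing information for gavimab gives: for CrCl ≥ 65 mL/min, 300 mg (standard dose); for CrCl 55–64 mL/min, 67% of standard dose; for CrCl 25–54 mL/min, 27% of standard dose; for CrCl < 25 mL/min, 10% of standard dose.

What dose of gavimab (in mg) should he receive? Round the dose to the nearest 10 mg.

300 mg

CrCl = (140 − 54) × 105.7 / (72 × 1.17) = 9090.2 / 84.24 ≈ 107.9 mL/min
CrCl ≈ 108 mL/min → bracket ≥ 65 mL/min.
100% of 300 mg = 300 mg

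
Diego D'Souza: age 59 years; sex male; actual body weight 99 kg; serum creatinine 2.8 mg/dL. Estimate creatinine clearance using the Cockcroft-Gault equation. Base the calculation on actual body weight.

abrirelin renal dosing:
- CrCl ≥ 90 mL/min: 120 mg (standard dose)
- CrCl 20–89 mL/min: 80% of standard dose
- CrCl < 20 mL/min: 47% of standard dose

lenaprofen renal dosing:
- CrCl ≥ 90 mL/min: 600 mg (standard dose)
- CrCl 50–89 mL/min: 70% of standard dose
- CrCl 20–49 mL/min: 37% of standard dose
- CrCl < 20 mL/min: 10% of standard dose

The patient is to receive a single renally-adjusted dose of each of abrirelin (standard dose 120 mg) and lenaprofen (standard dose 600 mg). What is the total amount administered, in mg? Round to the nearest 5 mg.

CrCl = (140 − 59) × 99 / (72 × 2.8) = 8019.0 / 201.60 ≈ 39.8 mL/min
CrCl ≈ 40 mL/min.
abrirelin: 20–89 mL/min → 80% of 120 mg = 96 mg.
lenaprofen: 20–49 mL/min → 37% of 600 mg = 222 mg.
Total = 96 + 222 = 318 mg.

320 mg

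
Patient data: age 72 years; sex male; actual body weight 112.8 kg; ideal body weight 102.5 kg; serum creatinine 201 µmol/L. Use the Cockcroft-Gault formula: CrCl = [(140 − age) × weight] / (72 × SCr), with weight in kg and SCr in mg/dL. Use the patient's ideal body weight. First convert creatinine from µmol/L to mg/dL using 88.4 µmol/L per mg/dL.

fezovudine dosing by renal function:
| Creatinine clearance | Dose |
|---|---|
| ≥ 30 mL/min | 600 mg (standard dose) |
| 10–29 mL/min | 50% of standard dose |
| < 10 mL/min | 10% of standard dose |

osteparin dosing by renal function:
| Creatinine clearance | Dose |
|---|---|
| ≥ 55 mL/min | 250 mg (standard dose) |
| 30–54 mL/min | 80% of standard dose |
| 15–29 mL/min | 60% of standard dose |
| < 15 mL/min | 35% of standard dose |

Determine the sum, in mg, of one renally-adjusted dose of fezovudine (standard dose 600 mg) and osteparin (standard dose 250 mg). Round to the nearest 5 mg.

800 mg

SCr = 201 / 88.4 = 2.274 mg/dL
CrCl = (140 − 72) × 102.5 / (72 × 2.274) = 6970.0 / 163.73 ≈ 42.6 mL/min
CrCl ≈ 43 mL/min.
fezovudine: ≥ 30 mL/min → 100% of 600 mg = 600 mg.
osteparin: 30–54 mL/min → 80% of 250 mg = 200 mg.
Total = 600 + 200 = 800 mg.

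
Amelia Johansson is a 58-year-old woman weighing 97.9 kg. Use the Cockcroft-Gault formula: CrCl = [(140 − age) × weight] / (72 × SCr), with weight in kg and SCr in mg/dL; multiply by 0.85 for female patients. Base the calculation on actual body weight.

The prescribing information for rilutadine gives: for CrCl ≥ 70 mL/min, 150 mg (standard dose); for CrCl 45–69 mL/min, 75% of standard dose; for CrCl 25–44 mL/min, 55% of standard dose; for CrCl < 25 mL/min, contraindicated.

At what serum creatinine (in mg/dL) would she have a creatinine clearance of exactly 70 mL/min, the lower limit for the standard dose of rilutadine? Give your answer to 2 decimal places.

Standard dose requires CrCl ≥ 70 mL/min.
Set (140 − 58) × 97.9 × 0.85 / (72 × SCr) = 70
SCr = (140 − 58) × 97.9 × 0.85 / (72 × 70) = 1.354 mg/dL

1.35 mg/dL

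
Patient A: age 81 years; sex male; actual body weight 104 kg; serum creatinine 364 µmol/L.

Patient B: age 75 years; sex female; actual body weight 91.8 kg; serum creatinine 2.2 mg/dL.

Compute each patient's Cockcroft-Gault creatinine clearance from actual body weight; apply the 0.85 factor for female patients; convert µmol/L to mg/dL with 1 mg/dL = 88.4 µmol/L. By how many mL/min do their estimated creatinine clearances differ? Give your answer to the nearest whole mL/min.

11 mL/min

Patient A: SCr = 364 / 88.4 = 4.118 mg/dL
Patient A: CrCl = (140 − 81) × 104 / (72 × 4.118) = 6136.0 / 296.50 ≈ 20.7 mL/min
Patient B: CrCl = (140 − 75) × 91.8 / (72 × 2.2) × 0.85 = 5967.0 / 158.40 × 0.85 ≈ 32.0 mL/min
|20.7 − 32.0| = 11.3 mL/min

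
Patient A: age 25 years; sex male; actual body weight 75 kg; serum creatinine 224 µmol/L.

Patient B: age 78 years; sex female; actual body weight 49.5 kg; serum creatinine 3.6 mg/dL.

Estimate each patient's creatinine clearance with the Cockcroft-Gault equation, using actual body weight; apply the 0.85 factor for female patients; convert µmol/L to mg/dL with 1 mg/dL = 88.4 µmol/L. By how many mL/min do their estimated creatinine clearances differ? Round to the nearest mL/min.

Patient A: SCr = 224 / 88.4 = 2.534 mg/dL
Patient A: CrCl = (140 − 25) × 75 / (72 × 2.534) = 8625.0 / 182.45 ≈ 47.3 mL/min
Patient B: CrCl = (140 − 78) × 49.5 / (72 × 3.6) × 0.85 = 3069.0 / 259.20 × 0.85 ≈ 10.1 mL/min
|47.3 − 10.1| = 37.2 mL/min

37 mL/min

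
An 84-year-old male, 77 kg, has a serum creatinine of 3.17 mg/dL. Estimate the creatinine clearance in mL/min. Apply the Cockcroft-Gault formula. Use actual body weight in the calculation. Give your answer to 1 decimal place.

18.9 mL/min

CrCl = (140 − 84) × 77 / (72 × 3.17) = 4312.0 / 228.24 ≈ 18.9 mL/min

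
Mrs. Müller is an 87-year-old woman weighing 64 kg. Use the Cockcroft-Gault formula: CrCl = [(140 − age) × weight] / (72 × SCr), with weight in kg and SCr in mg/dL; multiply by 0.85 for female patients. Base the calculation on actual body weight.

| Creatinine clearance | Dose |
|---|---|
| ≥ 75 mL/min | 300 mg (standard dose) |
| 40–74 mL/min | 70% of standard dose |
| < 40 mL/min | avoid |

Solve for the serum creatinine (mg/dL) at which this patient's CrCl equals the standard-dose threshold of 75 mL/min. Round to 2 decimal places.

0.53 mg/dL

Standard dose requires CrCl ≥ 75 mL/min.
Set (140 − 87) × 64 × 0.85 / (72 × SCr) = 75
SCr = (140 − 87) × 64 × 0.85 / (72 × 75) = 0.534 mg/dL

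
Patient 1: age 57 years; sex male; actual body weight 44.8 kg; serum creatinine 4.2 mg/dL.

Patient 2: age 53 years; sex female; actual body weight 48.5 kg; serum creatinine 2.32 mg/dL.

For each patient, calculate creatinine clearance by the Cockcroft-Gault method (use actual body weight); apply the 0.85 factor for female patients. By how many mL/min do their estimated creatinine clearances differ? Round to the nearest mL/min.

9 mL/min

Patient 1: CrCl = (140 − 57) × 44.8 / (72 × 4.2) = 3718.4 / 302.40 ≈ 12.3 mL/min
Patient 2: CrCl = (140 − 53) × 48.5 / (72 × 2.32) × 0.85 = 4219.5 / 167.04 × 0.85 ≈ 21.5 mL/min
|12.3 − 21.5| = 9.2 mL/min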